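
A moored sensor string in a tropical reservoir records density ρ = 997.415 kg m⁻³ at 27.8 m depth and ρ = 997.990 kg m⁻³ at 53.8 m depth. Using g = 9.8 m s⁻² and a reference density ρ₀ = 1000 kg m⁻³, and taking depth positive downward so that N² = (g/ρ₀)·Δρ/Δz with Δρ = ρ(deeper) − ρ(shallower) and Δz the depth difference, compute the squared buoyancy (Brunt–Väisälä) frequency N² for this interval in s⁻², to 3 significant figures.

Δρ = 997.990 − 997.415 = 0.575 kg m⁻³ over Δz = 53.8 − 27.8 = 26 m.
N² = (9.8/1000) × (0.575/26) = 2.1673 × 10⁻⁴ s⁻² ≈ 2.17 × 10⁻⁴ s⁻².

2.17 × 10⁻⁴ s⁻²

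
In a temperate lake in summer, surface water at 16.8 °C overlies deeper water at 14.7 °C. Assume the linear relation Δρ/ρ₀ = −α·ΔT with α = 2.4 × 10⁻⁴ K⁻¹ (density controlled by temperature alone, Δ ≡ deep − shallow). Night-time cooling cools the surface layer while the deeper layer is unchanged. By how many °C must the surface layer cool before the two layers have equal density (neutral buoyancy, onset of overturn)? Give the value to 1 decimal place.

With temperature the only control, equal density requires T_surf′ = T_deep.
T_surf′ = 14.7 °C.
Cooling required: 16.8 − 14.7 = 2.1 °C.

2.1 °C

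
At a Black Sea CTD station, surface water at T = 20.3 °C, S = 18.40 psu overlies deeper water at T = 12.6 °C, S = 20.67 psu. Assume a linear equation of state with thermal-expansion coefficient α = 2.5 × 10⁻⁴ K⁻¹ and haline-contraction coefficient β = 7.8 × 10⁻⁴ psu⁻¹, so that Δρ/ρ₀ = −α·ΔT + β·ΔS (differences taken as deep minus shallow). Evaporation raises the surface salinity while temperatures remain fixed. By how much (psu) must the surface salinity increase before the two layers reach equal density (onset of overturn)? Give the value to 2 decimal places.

4.74 psu

Neutral buoyancy requires −α(T_deep − T_surf) + β(S_deep − S_surf′) = 0.
S_surf′ = S_deep − (α/β)·ΔT = 20.67 − (2.5 × 10⁻⁴/7.8 × 10⁻⁴)·(-7.7) = 23.1379 psu.
Increase required: 23.1379 − 18.40 = 4.7379 psu.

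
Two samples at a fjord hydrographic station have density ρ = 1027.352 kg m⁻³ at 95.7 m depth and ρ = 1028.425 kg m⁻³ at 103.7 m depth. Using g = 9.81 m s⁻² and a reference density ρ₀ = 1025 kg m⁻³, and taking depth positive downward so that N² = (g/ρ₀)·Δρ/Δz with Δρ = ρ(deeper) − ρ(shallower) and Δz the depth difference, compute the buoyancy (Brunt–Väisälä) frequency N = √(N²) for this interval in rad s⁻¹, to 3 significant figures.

0.0358 rad s⁻¹

Δρ = 1028.425 − 1027.352 = 1.073 kg m⁻³ over Δz = 103.7 − 95.7 = 8 m.
N² = (9.81/1025) × (1.073/8) = 1.2837 × 10⁻³ s⁻².
N = √(1.2837 × 10⁻³) = 0.035829 rad s⁻¹ ≈ 0.0358 rad s⁻¹.
A positive N² confirms static stability across the interval.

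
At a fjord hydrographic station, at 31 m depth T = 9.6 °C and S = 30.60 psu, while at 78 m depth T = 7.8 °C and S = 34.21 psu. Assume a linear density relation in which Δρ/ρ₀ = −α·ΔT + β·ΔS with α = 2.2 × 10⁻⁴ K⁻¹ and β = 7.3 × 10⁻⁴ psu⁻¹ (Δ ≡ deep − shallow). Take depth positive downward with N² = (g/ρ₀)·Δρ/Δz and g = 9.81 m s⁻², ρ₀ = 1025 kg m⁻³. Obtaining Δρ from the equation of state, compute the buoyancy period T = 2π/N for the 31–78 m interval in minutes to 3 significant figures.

4.16 min

ΔT = -1.8 K, ΔS = +3.61 psu (deep − shallow).
Δρ/ρ₀ = −αΔT + βΔS = 3.96 × 10⁻⁴ + 2.6353 × 10⁻³ = 3.0313 × 10⁻³, so Δρ ≈ 3.107 kg m⁻³.
N² = (g/ρ₀)·Δρ/Δz = g·(Δρ/ρ₀)/Δz = 9.81 × 3.0313 × 10⁻³ / 47 = 6.3270 × 10⁻⁴ s⁻².
N = √(6.3270 × 10⁻⁴) = 0.025154 rad s⁻¹ → T = 2π/N = 249.79 s = 4.1632 min ≈ 4.16 min.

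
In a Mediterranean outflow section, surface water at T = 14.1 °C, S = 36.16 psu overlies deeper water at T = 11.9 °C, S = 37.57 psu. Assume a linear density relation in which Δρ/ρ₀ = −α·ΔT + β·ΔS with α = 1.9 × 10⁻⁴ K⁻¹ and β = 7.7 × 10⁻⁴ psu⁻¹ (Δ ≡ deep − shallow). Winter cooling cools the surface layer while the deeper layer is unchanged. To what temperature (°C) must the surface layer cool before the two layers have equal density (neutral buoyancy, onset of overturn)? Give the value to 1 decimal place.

Neutral buoyancy requires Δρ = 0, i.e. −α(T_deep − T_surf′) + β(S_deep − S_surf) = 0.
T_surf′ = T_deep − (β/α)·ΔS = 11.9 − (7.7 × 10⁻⁴/1.9 × 10⁻⁴)·(+1.41) = 6.186 °C.
Cooling required: 14.1 − (6.186) = 7.914 °C.

6.2 °C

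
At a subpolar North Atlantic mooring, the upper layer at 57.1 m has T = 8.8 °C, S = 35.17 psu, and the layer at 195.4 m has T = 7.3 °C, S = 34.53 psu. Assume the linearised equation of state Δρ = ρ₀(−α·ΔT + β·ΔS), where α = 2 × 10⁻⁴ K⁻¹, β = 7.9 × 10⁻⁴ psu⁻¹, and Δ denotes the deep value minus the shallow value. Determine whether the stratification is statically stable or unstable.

ΔT = 7.3 − 8.8 = -1.5 K and ΔS = 34.53 − 35.17 = -0.64 psu (deep − shallow).
−αΔT = 3.00 × 10⁻⁴; βΔS = -5.056 × 10⁻⁴; sum Δρ/ρ₀ = -2.056 × 10⁻⁴.
Δρ/ρ₀ < 0, so Δρ < 0: deeper water is lighter → statically unstable; the column would overturn.

unstable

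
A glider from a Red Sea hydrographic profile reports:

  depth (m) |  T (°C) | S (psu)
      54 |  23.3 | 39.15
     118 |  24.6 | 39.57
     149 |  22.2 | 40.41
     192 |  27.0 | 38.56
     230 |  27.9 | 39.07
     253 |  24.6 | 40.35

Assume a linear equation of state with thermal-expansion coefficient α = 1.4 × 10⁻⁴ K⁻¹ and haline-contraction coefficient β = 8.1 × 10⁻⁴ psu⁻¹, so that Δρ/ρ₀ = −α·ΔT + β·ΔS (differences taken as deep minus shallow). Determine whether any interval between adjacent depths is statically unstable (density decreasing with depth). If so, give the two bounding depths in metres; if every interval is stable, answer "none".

149–192 m

Evaluate Δρ/ρ₀ = −αΔT + βΔS across each adjacent pair:
  54–118 m: −αΔT+βΔS = −(1.4 × 10⁻⁴)(+1.3)+(8.1 × 10⁻⁴)(+0.42) = 1.6 × 10⁻⁴ → stable
  118–149 m: −αΔT+βΔS = −(1.4 × 10⁻⁴)(-2.4)+(8.1 × 10⁻⁴)(+0.84) = 1.0 × 10⁻³ → stable
  149–192 m: −αΔT+βΔS = −(1.4 × 10⁻⁴)(+4.8)+(8.1 × 10⁻⁴)(-1.85) = -2.2 × 10⁻³ → UNSTABLE
  192–230 m: −αΔT+βΔS = −(1.4 × 10⁻⁴)(+0.9)+(8.1 × 10⁻⁴)(+0.51) = 2.9 × 10⁻⁴ → stable
  230–253 m: −αΔT+βΔS = −(1.4 × 10⁻⁴)(-3.3)+(8.1 × 10⁻⁴)(+1.28) = 1.5 × 10⁻³ → stable
The 149–192 m interval has Δρ < 0: lighter water underlies denser water.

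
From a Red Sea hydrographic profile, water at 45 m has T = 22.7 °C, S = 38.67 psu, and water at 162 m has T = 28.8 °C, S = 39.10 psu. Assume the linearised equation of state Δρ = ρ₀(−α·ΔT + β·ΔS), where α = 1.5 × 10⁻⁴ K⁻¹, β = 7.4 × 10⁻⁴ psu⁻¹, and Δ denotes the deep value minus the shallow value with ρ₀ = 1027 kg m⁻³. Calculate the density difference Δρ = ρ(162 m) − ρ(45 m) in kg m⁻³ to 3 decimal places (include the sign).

ΔT = +6.1 K, ΔS = +0.43 psu (deep − shallow).
Δρ/ρ₀ = −(1.5 × 10⁻⁴)(+6.1) + (7.4 × 10⁻⁴)(+0.43) = -5.968 × 10⁻⁴.
Δρ = 1027 × (-5.968 × 10⁻⁴) = -0.613 kg m⁻³.
Negative Δρ: lighter below, statically unstable.

-0.613 kg m⁻³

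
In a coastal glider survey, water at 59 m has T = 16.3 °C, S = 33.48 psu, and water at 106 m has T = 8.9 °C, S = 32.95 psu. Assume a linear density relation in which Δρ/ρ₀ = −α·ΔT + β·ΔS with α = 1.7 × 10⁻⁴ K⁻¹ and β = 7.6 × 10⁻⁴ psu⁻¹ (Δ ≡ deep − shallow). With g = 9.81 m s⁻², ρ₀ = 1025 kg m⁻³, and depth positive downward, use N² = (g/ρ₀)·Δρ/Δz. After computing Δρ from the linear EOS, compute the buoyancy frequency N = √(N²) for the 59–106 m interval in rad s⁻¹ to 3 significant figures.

ΔT = -7.4 K, ΔS = -0.53 psu (deep − shallow).
Δρ/ρ₀ = −αΔT + βΔS = 1.258 × 10⁻³ − 4.028 × 10⁻⁴ = 8.552 × 10⁻⁴, so Δρ ≈ 0.8766 kg m⁻³.
N² = (g/ρ₀)·Δρ/Δz = g·(Δρ/ρ₀)/Δz = 9.81 × 8.552 × 10⁻⁴ / 47 = 1.7850 × 10⁻⁴ s⁻².
N = √(1.7850 × 10⁻⁴) = 0.013360 rad s⁻¹ ≈ 0.0134 rad s⁻¹.

0.0134 rad s⁻¹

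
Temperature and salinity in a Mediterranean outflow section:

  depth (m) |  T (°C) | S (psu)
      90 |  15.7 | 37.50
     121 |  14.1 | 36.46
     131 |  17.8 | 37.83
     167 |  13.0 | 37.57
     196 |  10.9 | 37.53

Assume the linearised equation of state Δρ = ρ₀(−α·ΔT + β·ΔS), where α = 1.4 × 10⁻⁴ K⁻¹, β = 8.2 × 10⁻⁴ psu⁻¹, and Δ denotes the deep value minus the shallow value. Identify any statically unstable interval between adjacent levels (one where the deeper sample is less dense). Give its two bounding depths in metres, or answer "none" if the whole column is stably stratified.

Evaluate Δρ/ρ₀ = −αΔT + βΔS across each adjacent pair:
  90–121 m: −αΔT+βΔS = −(1.4 × 10⁻⁴)(-1.6)+(8.2 × 10⁻⁴)(-1.04) = -6.3 × 10⁻⁴ → UNSTABLE
  121–131 m: −αΔT+βΔS = −(1.4 × 10⁻⁴)(+3.7)+(8.2 × 10⁻⁴)(+1.37) = 6.1 × 10⁻⁴ → stable
  131–167 m: −αΔT+βΔS = −(1.4 × 10⁻⁴)(-4.8)+(8.2 × 10⁻⁴)(-0.26) = 4.6 × 10⁻⁴ → stable
  167–196 m: −αΔT+βΔS = −(1.4 × 10⁻⁴)(-2.1)+(8.2 × 10⁻⁴)(-0.04) = 2.6 × 10⁻⁴ → stable
The 90–121 m interval has Δρ < 0: lighter water underlies denser water.

90–121 m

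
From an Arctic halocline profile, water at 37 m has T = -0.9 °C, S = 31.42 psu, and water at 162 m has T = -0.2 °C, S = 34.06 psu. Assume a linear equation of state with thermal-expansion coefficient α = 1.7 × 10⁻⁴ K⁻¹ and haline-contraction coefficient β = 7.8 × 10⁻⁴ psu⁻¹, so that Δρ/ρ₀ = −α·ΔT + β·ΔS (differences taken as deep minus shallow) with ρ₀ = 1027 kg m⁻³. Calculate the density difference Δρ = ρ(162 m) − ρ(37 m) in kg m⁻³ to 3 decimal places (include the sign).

+1.993 kg m⁻³

ΔT = +0.7 K, ΔS = +2.64 psu (deep − shallow).
Δρ/ρ₀ = −(1.7 × 10⁻⁴)(+0.7) + (7.8 × 10⁻⁴)(+2.64) = 1.9402 × 10⁻³.
Δρ = 1027 × (1.9402 × 10⁻³) = +1.993 kg m⁻³.
Positive Δρ: denser below, stable.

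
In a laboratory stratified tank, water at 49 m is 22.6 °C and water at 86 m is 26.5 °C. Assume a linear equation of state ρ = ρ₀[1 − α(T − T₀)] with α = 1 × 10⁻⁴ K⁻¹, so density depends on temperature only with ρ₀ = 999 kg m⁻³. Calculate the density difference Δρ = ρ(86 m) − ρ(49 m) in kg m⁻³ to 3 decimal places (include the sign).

-0.390 kg m⁻³

ΔT = +3.9 K, Δρ/ρ₀ = −αΔT = -3.90 × 10⁻⁴.
Δρ = 999 × (-3.90 × 10⁻⁴) = -0.390 kg m⁻³.
Negative Δρ: lighter below, statically unstable.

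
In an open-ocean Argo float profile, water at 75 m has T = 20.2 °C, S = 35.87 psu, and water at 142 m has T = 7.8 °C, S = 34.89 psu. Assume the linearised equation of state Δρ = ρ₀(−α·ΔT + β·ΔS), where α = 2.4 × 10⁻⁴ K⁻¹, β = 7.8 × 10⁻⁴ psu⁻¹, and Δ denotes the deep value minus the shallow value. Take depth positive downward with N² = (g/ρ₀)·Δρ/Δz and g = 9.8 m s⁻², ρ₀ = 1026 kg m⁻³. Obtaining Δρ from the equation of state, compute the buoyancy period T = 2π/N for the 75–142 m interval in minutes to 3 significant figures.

5.82 min

ΔT = -12.4 K, ΔS = -0.98 psu (deep − shallow).
Δρ/ρ₀ = −αΔT + βΔS = 2.976 × 10⁻³ − 7.644 × 10⁻⁴ = 2.2116 × 10⁻³, so Δρ ≈ 2.269 kg m⁻³.
N² = (g/ρ₀)·Δρ/Δz = g·(Δρ/ρ₀)/Δz = 9.8 × 2.2116 × 10⁻³ / 67 = 3.2349 × 10⁻⁴ s⁻².
N = √(3.2349 × 10⁻⁴) = 0.017986 rad s⁻¹ → T = 2π/N = 349.34 s = 5.8223 min ≈ 5.82 min.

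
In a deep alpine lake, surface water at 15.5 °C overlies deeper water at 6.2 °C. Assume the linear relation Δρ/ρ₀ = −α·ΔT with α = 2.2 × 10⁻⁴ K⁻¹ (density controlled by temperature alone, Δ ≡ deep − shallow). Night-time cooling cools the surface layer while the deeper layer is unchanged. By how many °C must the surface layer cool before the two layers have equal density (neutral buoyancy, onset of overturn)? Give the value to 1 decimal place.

With temperature the only control, equal density requires T_surf′ = T_deep.
T_surf′ = 6.2 °C.
Cooling required: 15.5 − 6.2 = 9.3 °C.

9.3 °C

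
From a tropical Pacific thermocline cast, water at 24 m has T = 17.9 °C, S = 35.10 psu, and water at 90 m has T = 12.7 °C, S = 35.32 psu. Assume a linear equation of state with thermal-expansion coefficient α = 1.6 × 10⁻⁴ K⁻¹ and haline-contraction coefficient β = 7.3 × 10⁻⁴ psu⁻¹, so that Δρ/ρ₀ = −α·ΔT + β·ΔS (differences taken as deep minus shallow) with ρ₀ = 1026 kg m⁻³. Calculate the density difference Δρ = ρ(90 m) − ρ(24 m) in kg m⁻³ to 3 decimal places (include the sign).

+1.018 kg m⁻³

ΔT = -5.2 K, ΔS = +0.22 psu (deep − shallow).
Δρ/ρ₀ = −(1.6 × 10⁻⁴)(-5.2) + (7.3 × 10⁻⁴)(+0.22) = 9.926 × 10⁻⁴.
Δρ = 1026 × (9.926 × 10⁻⁴) = +1.018 kg m⁻³.
Positive Δρ: denser below, stable.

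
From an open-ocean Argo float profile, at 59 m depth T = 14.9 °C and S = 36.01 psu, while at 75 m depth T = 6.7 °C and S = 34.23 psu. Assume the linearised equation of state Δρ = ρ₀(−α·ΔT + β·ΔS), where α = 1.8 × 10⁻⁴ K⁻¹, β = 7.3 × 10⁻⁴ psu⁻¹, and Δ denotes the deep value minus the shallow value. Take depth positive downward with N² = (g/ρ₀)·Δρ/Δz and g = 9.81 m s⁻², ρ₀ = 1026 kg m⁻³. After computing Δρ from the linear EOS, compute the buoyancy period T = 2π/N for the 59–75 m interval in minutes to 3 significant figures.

ΔT = -8.2 K, ΔS = -1.78 psu (deep − shallow).
Δρ/ρ₀ = −αΔT + βΔS = 1.476 × 10⁻³ − 1.2994 × 10⁻³ = 1.766 × 10⁻⁴, so Δρ ≈ 0.1812 kg m⁻³.
N² = (g/ρ₀)·Δρ/Δz = g·(Δρ/ρ₀)/Δz = 9.81 × 1.766 × 10⁻⁴ / 16 = 1.0828 × 10⁻⁴ s⁻².
N = √(1.0828 × 10⁻⁴) = 0.010406 rad s⁻¹ → T = 2π/N = 603.80 s = 10.063 min ≈ 10.1 min.

10.1 min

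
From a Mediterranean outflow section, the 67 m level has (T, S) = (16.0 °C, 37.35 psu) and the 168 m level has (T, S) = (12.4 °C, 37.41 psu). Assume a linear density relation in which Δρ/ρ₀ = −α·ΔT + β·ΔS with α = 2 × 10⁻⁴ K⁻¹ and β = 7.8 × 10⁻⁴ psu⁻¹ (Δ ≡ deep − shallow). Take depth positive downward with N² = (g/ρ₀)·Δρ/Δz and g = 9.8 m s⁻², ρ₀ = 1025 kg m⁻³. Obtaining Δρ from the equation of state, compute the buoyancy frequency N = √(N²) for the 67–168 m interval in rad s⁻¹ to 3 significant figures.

ΔT = -3.6 K, ΔS = +0.06 psu (deep − shallow).
Δρ/ρ₀ = −αΔT + βΔS = 7.20 × 10⁻⁴ + 4.68 × 10⁻⁵ = 7.668 × 10⁻⁴, so Δρ ≈ 0.7860 kg m⁻³.
N² = (g/ρ₀)·Δρ/Δz = g·(Δρ/ρ₀)/Δz = 9.8 × 7.668 × 10⁻⁴ / 101 = 7.4402 × 10⁻⁵ s⁻².
N = √(7.4402 × 10⁻⁵) = 8.6257 × 10⁻³ rad s⁻¹ ≈ 8.63 × 10⁻³ rad s⁻¹.

8.63 × 10⁻³ rad s⁻¹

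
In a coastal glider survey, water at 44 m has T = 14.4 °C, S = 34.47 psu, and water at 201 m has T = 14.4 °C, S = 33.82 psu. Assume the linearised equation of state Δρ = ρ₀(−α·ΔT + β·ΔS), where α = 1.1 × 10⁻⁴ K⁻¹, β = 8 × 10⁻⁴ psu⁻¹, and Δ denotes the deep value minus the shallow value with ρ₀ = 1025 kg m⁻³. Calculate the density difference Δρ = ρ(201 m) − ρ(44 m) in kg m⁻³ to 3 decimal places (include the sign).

-0.533 kg m⁻³

ΔT = +0.0 K, ΔS = -0.65 psu (deep − shallow).
Δρ/ρ₀ = −(1.1 × 10⁻⁴)(+0.0) + (8 × 10⁻⁴)(-0.65) = -5.20 × 10⁻⁴.
Δρ = 1025 × (-5.20 × 10⁻⁴) = -0.533 kg m⁻³.
Negative Δρ: lighter below, statically unstable.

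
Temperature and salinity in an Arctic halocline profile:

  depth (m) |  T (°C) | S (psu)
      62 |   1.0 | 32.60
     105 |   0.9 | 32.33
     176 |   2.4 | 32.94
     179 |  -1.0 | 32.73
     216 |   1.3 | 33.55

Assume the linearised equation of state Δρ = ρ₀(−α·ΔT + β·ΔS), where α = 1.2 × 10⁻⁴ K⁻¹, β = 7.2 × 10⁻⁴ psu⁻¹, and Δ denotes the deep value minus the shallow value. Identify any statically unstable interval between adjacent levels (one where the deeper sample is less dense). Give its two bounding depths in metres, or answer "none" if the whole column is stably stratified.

62–105 m

Evaluate Δρ/ρ₀ = −αΔT + βΔS across each adjacent pair:
  62–105 m: −αΔT+βΔS = −(1.2 × 10⁻⁴)(-0.1)+(7.2 × 10⁻⁴)(-0.27) = -1.8 × 10⁻⁴ → UNSTABLE
  105–176 m: −αΔT+βΔS = −(1.2 × 10⁻⁴)(+1.5)+(7.2 × 10⁻⁴)(+0.61) = 2.6 × 10⁻⁴ → stable
  176–179 m: −αΔT+βΔS = −(1.2 × 10⁻⁴)(-3.4)+(7.2 × 10⁻⁴)(-0.21) = 2.6 × 10⁻⁴ → stable
  179–216 m: −αΔT+βΔS = −(1.2 × 10⁻⁴)(+2.3)+(7.2 × 10⁻⁴)(+0.82) = 3.1 × 10⁻⁴ → stable
The 62–105 m interval has Δρ < 0: lighter water underlies denser water.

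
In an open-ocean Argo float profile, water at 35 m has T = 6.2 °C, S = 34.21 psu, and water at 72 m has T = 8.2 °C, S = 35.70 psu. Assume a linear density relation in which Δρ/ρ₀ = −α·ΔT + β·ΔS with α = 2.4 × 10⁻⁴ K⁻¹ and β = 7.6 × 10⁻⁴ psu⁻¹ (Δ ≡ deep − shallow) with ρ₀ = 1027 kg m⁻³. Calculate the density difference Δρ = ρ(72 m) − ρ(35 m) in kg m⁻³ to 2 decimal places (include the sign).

ΔT = +2.0 K, ΔS = +1.49 psu (deep − shallow).
Δρ/ρ₀ = −(2.4 × 10⁻⁴)(+2.0) + (7.6 × 10⁻⁴)(+1.49) = 6.524 × 10⁻⁴.
Δρ = 1027 × (6.524 × 10⁻⁴) = +0.67 kg m⁻³.
Positive Δρ: denser below, stable.

+0.67 kg m⁻³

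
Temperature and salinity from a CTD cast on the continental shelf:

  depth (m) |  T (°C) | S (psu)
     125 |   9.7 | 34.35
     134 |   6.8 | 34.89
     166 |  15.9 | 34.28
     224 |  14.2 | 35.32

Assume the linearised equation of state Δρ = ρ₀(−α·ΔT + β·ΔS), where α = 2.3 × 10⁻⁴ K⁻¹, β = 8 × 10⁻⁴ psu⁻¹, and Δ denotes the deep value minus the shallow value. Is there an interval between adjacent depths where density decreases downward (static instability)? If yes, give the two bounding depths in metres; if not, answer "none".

Evaluate Δρ/ρ₀ = −αΔT + βΔS across each adjacent pair:
  125–134 m: −αΔT+βΔS = −(2.3 × 10⁻⁴)(-2.9)+(8 × 10⁻⁴)(+0.54) = 1.1 × 10⁻³ → stable
  134–166 m: −αΔT+βΔS = −(2.3 × 10⁻⁴)(+9.1)+(8 × 10⁻⁴)(-0.61) = -2.6 × 10⁻³ → UNSTABLE
  166–224 m: −αΔT+βΔS = −(2.3 × 10⁻⁴)(-1.7)+(8 × 10⁻⁴)(+1.04) = 1.2 × 10⁻³ → stable
The 134–166 m interval has Δρ < 0: lighter water underlies denser water.

134–166 m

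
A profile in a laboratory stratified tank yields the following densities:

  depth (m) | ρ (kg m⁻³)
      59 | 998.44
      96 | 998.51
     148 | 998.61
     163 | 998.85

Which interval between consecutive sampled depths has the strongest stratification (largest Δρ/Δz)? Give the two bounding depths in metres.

Compute the density gradient over each adjacent pair:
  59–96 m: Δρ/Δz = 0.07/37 = 1.9 × 10⁻³ kg m⁻⁴
  96–148 m: Δρ/Δz = 0.10/52 = 1.9 × 10⁻³ kg m⁻⁴
  148–163 m: Δρ/Δz = 0.24/15 = 0.016 kg m⁻⁴
The largest gradient is in the 148–163 m interval — the pycnocline.

148–163 m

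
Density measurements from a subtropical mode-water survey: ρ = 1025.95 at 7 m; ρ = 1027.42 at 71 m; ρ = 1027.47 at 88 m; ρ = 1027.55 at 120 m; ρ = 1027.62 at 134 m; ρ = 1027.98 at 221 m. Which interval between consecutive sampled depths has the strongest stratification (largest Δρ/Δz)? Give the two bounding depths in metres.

Compute the density gradient over each adjacent pair:
  7–71 m: Δρ/Δz = 1.47/64 = 0.023 kg m⁻⁴
  71–88 m: Δρ/Δz = 0.05/17 = 2.9 × 10⁻³ kg m⁻⁴
  88–120 m: Δρ/Δz = 0.08/32 = 2.5 × 10⁻³ kg m⁻⁴
  120–134 m: Δρ/Δz = 0.07/14 = 5.0 × 10⁻³ kg m⁻⁴
  134–221 m: Δρ/Δz = 0.36/87 = 4.1 × 10⁻³ kg m⁻⁴
The largest gradient is in the 7–71 m interval — the pycnocline.

7–71 m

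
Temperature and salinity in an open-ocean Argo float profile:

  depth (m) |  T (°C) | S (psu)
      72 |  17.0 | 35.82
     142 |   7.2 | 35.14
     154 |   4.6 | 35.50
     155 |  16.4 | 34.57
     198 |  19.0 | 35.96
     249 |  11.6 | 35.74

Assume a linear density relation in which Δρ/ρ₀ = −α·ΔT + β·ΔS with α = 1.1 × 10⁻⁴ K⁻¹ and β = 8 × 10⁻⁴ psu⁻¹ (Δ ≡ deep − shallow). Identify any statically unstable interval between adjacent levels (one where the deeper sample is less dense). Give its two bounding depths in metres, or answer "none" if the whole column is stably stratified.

Evaluate Δρ/ρ₀ = −αΔT + βΔS across each adjacent pair:
  72–142 m: −αΔT+βΔS = −(1.1 × 10⁻⁴)(-9.8)+(8 × 10⁻⁴)(-0.68) = 5.3 × 10⁻⁴ → stable
  142–154 m: −αΔT+βΔS = −(1.1 × 10⁻⁴)(-2.6)+(8 × 10⁻⁴)(+0.36) = 5.7 × 10⁻⁴ → stable
  154–155 m: −αΔT+βΔS = −(1.1 × 10⁻⁴)(+11.8)+(8 × 10⁻⁴)(-0.93) = -2.0 × 10⁻³ → UNSTABLE
  155–198 m: −αΔT+βΔS = −(1.1 × 10⁻⁴)(+2.6)+(8 × 10⁻⁴)(+1.39) = 8.3 × 10⁻⁴ → stable
  198–249 m: −αΔT+βΔS = −(1.1 × 10⁻⁴)(-7.4)+(8 × 10⁻⁴)(-0.22) = 6.4 × 10⁻⁴ → stable
The 154–155 m interval has Δρ < 0: lighter water underlies denser water.

154–155 m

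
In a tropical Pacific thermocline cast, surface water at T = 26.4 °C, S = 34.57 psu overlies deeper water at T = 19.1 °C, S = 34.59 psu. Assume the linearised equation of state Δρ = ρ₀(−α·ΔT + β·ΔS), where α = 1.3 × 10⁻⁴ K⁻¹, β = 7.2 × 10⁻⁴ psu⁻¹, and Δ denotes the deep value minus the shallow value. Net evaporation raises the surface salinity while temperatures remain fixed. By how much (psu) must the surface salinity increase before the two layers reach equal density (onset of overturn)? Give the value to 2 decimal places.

1.34 psu

Neutral buoyancy requires −α(T_deep − T_surf) + β(S_deep − S_surf′) = 0.
S_surf′ = S_deep − (α/β)·ΔT = 34.59 − (1.3 × 10⁻⁴/7.2 × 10⁻⁴)·(-7.3) = 35.9081 psu.
Increase required: 35.9081 − 34.57 = 1.3381 psu.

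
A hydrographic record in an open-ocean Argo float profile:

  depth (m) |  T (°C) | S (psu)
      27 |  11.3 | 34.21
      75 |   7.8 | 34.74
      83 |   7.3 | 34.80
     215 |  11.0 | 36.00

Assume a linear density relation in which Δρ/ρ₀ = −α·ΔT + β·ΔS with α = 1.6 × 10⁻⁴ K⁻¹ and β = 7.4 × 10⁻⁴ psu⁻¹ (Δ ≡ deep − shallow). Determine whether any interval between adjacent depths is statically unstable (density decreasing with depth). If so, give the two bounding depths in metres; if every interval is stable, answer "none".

none

Evaluate Δρ/ρ₀ = −αΔT + βΔS across each adjacent pair:
  27–75 m: −αΔT+βΔS = −(1.6 × 10⁻⁴)(-3.5)+(7.4 × 10⁻⁴)(+0.53) = 9.5 × 10⁻⁴ → stable
  75–83 m: −αΔT+βΔS = −(1.6 × 10⁻⁴)(-0.5)+(7.4 × 10⁻⁴)(+0.06) = 1.2 × 10⁻⁴ → stable
  83–215 m: −αΔT+βΔS = −(1.6 × 10⁻⁴)(+3.7)+(7.4 × 10⁻⁴)(+1.20) = 3.0 × 10⁻⁴ → stable
Every interval has Δρ > 0: the column is stably stratified throughout.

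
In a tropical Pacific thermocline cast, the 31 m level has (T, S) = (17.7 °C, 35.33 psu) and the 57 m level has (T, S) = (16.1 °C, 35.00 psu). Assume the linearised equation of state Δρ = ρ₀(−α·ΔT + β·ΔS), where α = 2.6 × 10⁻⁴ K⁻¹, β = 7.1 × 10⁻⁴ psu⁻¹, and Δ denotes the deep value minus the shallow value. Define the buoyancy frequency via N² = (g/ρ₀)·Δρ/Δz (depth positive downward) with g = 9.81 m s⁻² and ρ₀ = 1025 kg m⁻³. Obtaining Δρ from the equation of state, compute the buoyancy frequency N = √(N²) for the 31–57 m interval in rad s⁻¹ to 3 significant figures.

ΔT = -1.6 K, ΔS = -0.33 psu (deep − shallow).
Δρ/ρ₀ = −αΔT + βΔS = 4.16 × 10⁻⁴ − 2.343 × 10⁻⁴ = 1.817 × 10⁻⁴, so Δρ ≈ 0.1862 kg m⁻³.
N² = (g/ρ₀)·Δρ/Δz = g·(Δρ/ρ₀)/Δz = 9.81 × 1.817 × 10⁻⁴ / 26 = 6.8557 × 10⁻⁵ s⁻².
N = √(6.8557 × 10⁻⁵) = 8.2799 × 10⁻³ rad s⁻¹ ≈ 8.28 × 10⁻³ rad s⁻¹.

8.28 × 10⁻³ rad s⁻¹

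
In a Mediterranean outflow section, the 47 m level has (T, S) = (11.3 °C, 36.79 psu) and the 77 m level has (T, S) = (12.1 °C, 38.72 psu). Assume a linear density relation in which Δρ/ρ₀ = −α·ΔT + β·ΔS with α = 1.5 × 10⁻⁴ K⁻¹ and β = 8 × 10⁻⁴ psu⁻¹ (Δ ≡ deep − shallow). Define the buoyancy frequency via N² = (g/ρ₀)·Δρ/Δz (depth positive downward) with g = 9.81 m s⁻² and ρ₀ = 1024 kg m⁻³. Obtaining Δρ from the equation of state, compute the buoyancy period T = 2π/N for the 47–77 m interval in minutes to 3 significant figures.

ΔT = +0.8 K, ΔS = +1.93 psu (deep − shallow).
Δρ/ρ₀ = −αΔT + βΔS = -1.20 × 10⁻⁴ + 1.544 × 10⁻³ = 1.424 × 10⁻³, so Δρ ≈ 1.458 kg m⁻³.
N² = (g/ρ₀)·Δρ/Δz = g·(Δρ/ρ₀)/Δz = 9.81 × 1.424 × 10⁻³ / 30 = 4.6565 × 10⁻⁴ s⁻².
N = √(4.6565 × 10⁻⁴) = 0.021579 rad s⁻¹ → T = 2π/N = 291.17 s = 4.8528 min ≈ 4.85 min.

4.85 min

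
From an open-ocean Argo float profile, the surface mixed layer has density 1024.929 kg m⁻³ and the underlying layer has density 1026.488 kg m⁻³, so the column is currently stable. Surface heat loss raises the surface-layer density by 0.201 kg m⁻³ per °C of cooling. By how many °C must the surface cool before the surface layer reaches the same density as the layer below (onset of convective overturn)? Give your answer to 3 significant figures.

Density deficit of the surface layer: 1026.488 − 1024.929 = 1.559 kg m⁻³.
Required change = 1.559 / 0.201 = 7.76 °C.

7.76 °C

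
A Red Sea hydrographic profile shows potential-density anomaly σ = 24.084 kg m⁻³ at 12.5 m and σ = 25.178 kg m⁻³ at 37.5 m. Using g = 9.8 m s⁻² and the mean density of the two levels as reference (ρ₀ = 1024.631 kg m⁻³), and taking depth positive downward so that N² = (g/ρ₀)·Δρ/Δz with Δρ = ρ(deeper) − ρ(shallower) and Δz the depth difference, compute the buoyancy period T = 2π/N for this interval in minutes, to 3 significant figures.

5.12 min

Δρ = 1025.178 − 1024.084 = 1.094 kg m⁻³ over Δz = 37.5 − 12.5 = 25 m.
N² = (9.8/1024.631) × (1.094/25) = 4.1854 × 10⁻⁴ s⁻².
N = √(4.1854 × 10⁻⁴) = 0.020458 rad s⁻¹, so T = 2π/N = 307.13 s = 5.1188 min ≈ 5.12 min.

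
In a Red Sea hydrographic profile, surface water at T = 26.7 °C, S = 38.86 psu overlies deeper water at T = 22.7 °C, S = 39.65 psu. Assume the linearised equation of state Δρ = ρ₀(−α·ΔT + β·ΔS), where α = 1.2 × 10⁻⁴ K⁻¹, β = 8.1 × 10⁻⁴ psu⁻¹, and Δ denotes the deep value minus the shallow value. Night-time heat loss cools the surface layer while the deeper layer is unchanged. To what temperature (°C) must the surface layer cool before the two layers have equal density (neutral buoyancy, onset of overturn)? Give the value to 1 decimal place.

Neutral buoyancy requires Δρ = 0, i.e. −α(T_deep − T_surf′) + β(S_deep − S_surf) = 0.
T_surf′ = T_deep − (β/α)·ΔS = 22.7 − (8.1 × 10⁻⁴/1.2 × 10⁻⁴)·(+0.79) = 17.367 °C.
Cooling required: 26.7 − (17.367) = 9.333 °C.

17.4 °C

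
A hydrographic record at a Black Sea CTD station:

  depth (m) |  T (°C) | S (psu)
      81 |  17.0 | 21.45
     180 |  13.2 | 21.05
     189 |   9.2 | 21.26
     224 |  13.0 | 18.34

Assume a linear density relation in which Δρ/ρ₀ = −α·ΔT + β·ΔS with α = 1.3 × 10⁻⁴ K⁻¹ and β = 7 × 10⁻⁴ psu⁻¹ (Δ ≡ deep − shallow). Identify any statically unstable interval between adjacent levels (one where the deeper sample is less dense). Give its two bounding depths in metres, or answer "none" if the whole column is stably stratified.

189–224 m

Evaluate Δρ/ρ₀ = −αΔT + βΔS across each adjacent pair:
  81–180 m: −αΔT+βΔS = −(1.3 × 10⁻⁴)(-3.8)+(7 × 10⁻⁴)(-0.40) = 2.1 × 10⁻⁴ → stable
  180–189 m: −αΔT+βΔS = −(1.3 × 10⁻⁴)(-4.0)+(7 × 10⁻⁴)(+0.21) = 6.7 × 10⁻⁴ → stable
  189–224 m: −αΔT+βΔS = −(1.3 × 10⁻⁴)(+3.8)+(7 × 10⁻⁴)(-2.92) = -2.5 × 10⁻³ → UNSTABLE
The 189–224 m interval has Δρ < 0: lighter water underlies denser water.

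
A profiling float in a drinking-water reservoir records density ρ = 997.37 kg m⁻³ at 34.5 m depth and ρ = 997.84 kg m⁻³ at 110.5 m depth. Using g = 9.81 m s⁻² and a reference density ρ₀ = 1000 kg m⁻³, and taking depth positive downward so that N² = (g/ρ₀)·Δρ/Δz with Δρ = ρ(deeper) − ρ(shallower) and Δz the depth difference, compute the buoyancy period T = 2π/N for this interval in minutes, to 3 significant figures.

Δρ = 997.84 − 997.37 = 0.47 kg m⁻³ over Δz = 110.5 − 34.5 = 76 m.
N² = (9.81/1000) × (0.47/76) = 6.0667 × 10⁻⁵ s⁻².
N = √(6.0667 × 10⁻⁵) = 7.7889 × 10⁻³ rad s⁻¹, so T = 2π/N = 806.68 s = 13.445 min ≈ 13.4 min.

13.4 min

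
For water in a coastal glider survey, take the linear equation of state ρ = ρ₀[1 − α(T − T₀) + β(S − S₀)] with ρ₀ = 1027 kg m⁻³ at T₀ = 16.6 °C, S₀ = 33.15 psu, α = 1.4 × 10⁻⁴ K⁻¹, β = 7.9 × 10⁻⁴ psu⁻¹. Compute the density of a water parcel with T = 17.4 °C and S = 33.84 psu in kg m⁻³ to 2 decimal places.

1027.44 kg m⁻³

T − T₀ = +0.8 K, S − S₀ = +0.69 psu.
Bracket = 1 − α·(+0.8) + β·(+0.69) = 1 + (4.331 × 10⁻⁴) = 1.0004331.
ρ = 1027 × 1.0004331 = 1027.44 kg m⁻³.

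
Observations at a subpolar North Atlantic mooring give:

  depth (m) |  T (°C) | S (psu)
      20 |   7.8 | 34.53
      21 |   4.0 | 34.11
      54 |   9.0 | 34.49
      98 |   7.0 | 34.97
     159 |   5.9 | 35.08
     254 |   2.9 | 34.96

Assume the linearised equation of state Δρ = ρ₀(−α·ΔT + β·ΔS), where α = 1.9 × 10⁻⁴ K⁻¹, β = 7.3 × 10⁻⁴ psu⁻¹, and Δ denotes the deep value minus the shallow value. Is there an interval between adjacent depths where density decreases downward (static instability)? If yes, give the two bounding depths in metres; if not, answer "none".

21–54 m

Evaluate Δρ/ρ₀ = −αΔT + βΔS across each adjacent pair:
  20–21 m: −αΔT+βΔS = −(1.9 × 10⁻⁴)(-3.8)+(7.3 × 10⁻⁴)(-0.42) = 4.2 × 10⁻⁴ → stable
  21–54 m: −αΔT+βΔS = −(1.9 × 10⁻⁴)(+5.0)+(7.3 × 10⁻⁴)(+0.38) = -6.7 × 10⁻⁴ → UNSTABLE
  54–98 m: −αΔT+βΔS = −(1.9 × 10⁻⁴)(-2.0)+(7.3 × 10⁻⁴)(+0.48) = 7.3 × 10⁻⁴ → stable
  98–159 m: −αΔT+βΔS = −(1.9 × 10⁻⁴)(-1.1)+(7.3 × 10⁻⁴)(+0.11) = 2.9 × 10⁻⁴ → stable
  159–254 m: −αΔT+βΔS = −(1.9 × 10⁻⁴)(-3.0)+(7.3 × 10⁻⁴)(-0.12) = 4.8 × 10⁻⁴ → stable
The 21–54 m interval has Δρ < 0: lighter water underlies denser water.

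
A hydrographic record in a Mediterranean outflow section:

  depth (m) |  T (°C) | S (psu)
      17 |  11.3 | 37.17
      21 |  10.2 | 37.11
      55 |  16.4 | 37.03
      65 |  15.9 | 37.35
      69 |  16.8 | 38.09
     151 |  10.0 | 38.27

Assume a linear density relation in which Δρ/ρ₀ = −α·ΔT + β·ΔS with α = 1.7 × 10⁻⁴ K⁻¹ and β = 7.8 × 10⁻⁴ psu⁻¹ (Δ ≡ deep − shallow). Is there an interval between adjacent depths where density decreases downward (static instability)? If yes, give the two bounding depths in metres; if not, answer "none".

Evaluate Δρ/ρ₀ = −αΔT + βΔS across each adjacent pair:
  17–21 m: −αΔT+βΔS = −(1.7 × 10⁻⁴)(-1.1)+(7.8 × 10⁻⁴)(-0.06) = 1.4 × 10⁻⁴ → stable
  21–55 m: −αΔT+βΔS = −(1.7 × 10⁻⁴)(+6.2)+(7.8 × 10⁻⁴)(-0.08) = -1.1 × 10⁻³ → UNSTABLE
  55–65 m: −αΔT+βΔS = −(1.7 × 10⁻⁴)(-0.5)+(7.8 × 10⁻⁴)(+0.32) = 3.3 × 10⁻⁴ → stable
  65–69 m: −αΔT+βΔS = −(1.7 × 10⁻⁴)(+0.9)+(7.8 × 10⁻⁴)(+0.74) = 4.2 × 10⁻⁴ → stable
  69–151 m: −αΔT+βΔS = −(1.7 × 10⁻⁴)(-6.8)+(7.8 × 10⁻⁴)(+0.18) = 1.3 × 10⁻³ → stable
The 21–55 m interval has Δρ < 0: lighter water underlies denser water.

21–55 m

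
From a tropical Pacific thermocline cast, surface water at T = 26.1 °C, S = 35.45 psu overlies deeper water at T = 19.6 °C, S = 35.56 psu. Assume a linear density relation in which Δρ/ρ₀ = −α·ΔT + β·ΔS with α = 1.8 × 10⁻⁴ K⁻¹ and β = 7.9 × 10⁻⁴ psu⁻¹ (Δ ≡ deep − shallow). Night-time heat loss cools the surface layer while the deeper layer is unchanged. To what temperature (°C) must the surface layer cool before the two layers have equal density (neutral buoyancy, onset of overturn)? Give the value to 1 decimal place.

Neutral buoyancy requires Δρ = 0, i.e. −α(T_deep − T_surf′) + β(S_deep − S_surf) = 0.
T_surf′ = T_deep − (β/α)·ΔS = 19.6 − (7.9 × 10⁻⁴/1.8 × 10⁻⁴)·(+0.11) = 19.117 °C.
Cooling required: 26.1 − (19.117) = 6.983 °C.

19.1 °C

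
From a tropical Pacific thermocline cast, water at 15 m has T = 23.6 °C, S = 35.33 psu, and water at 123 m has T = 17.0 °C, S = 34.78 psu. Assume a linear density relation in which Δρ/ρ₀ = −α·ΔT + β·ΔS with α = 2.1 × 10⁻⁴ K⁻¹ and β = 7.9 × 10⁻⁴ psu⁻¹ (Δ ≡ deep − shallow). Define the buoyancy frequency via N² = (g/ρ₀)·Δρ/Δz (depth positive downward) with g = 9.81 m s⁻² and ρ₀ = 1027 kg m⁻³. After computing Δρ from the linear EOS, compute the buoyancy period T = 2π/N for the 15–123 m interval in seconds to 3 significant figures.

ΔT = -6.6 K, ΔS = -0.55 psu (deep − shallow).
Δρ/ρ₀ = −αΔT + βΔS = 1.386 × 10⁻³ − 4.345 × 10⁻⁴ = 9.515 × 10⁻⁴, so Δρ ≈ 0.9772 kg m⁻³.
N² = (g/ρ₀)·Δρ/Δz = g·(Δρ/ρ₀)/Δz = 9.81 × 9.515 × 10⁻⁴ / 108 = 8.6428 × 10⁻⁵ s⁻².
N = √(8.6428 × 10⁻⁵) = 9.2967 × 10⁻³ rad s⁻¹ → T = 2π/N = 675.85 s ≈ 676 s.

676 s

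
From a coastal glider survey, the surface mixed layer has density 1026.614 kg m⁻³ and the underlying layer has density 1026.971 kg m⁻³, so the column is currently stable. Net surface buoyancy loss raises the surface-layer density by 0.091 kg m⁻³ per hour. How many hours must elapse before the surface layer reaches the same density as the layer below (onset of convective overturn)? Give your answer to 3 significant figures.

Density deficit of the surface layer: 1026.971 − 1026.614 = 0.357 kg m⁻³.
Required change = 0.357 / 0.091 = 3.92 hours.

3.92 hours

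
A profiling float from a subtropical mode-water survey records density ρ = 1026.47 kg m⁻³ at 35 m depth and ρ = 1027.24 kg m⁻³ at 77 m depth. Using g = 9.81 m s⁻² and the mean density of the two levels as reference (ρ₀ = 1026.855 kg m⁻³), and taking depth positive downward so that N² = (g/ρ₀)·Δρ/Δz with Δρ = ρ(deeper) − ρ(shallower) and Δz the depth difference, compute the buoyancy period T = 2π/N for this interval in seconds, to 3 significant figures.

475 s

Δρ = 1027.24 − 1026.47 = 0.77 kg m⁻³ over Δz = 77 − 35 = 42 m.
N² = (9.81/1026.855) × (0.77/42) = 1.7515 × 10⁻⁴ s⁻².
N = √(1.7515 × 10⁻⁴) = 0.013234 rad s⁻¹, so T = 2π/N = 474.78 s ≈ 475 s.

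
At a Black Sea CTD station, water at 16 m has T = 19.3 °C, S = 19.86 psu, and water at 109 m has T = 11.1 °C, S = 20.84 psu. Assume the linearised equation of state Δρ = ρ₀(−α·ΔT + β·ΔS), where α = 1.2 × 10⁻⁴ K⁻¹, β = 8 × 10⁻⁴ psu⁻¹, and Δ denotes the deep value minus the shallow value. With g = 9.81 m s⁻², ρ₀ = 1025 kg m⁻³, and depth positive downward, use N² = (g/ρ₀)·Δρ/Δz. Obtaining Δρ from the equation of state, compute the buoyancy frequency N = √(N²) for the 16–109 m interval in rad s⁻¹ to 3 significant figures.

0.0137 rad s⁻¹

ΔT = -8.2 K, ΔS = +0.98 psu (deep − shallow).
Δρ/ρ₀ = −αΔT + βΔS = 9.84 × 10⁻⁴ + 7.84 × 10⁻⁴ = 1.768 × 10⁻³, so Δρ ≈ 1.812 kg m⁻³.
N² = (g/ρ₀)·Δρ/Δz = g·(Δρ/ρ₀)/Δz = 9.81 × 1.768 × 10⁻³ / 93 = 1.8650 × 10⁻⁴ s⁻².
N = √(1.8650 × 10⁻⁴) = 0.013657 rad s⁻¹ ≈ 0.0137 rad s⁻¹.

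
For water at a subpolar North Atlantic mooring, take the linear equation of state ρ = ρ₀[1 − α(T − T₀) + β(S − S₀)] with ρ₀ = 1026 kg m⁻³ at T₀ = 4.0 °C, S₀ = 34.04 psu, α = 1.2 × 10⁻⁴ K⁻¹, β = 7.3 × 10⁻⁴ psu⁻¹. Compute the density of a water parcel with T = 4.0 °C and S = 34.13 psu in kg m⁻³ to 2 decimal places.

1026.07 kg m⁻³

T − T₀ = +0.0 K, S − S₀ = +0.09 psu.
Bracket = 1 − α·(+0.0) + β·(+0.09) = 1 + (6.57 × 10⁻⁵) = 1.0000657.
ρ = 1026 × 1.0000657 = 1026.07 kg m⁻³.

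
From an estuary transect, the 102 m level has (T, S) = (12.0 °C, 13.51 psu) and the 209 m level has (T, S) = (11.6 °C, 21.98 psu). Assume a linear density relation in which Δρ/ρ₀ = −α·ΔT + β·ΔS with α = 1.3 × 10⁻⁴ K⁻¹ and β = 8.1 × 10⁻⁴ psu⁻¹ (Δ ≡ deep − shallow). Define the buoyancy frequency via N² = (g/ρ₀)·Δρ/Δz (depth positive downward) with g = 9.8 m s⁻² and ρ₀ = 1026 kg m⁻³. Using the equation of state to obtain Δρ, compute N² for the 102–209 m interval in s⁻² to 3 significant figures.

ΔT = -0.4 K, ΔS = +8.47 psu (deep − shallow).
Δρ/ρ₀ = −αΔT + βΔS = 5.20 × 10⁻⁵ + 6.8607 × 10⁻³ = 6.9127 × 10⁻³, so Δρ ≈ 7.092 kg m⁻³.
N² = (g/ρ₀)·Δρ/Δz = g·(Δρ/ρ₀)/Δz = 9.8 × 6.9127 × 10⁻³ / 107 = 6.3313 × 10⁻⁴ s⁻² ≈ 6.33 × 10⁻⁴ s⁻².

6.33 × 10⁻⁴ s⁻²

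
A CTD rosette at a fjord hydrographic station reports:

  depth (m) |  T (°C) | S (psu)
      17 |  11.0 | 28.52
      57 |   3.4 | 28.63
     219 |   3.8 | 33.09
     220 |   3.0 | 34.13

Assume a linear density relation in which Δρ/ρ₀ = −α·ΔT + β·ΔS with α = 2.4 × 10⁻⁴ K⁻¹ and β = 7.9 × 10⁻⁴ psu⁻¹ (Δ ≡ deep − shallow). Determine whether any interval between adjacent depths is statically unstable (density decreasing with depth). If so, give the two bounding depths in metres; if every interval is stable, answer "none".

Evaluate Δρ/ρ₀ = −αΔT + βΔS across each adjacent pair:
  17–57 m: −αΔT+βΔS = −(2.4 × 10⁻⁴)(-7.6)+(7.9 × 10⁻⁴)(+0.11) = 1.9 × 10⁻³ → stable
  57–219 m: −αΔT+βΔS = −(2.4 × 10⁻⁴)(+0.4)+(7.9 × 10⁻⁴)(+4.46) = 3.4 × 10⁻³ → stable
  219–220 m: −αΔT+βΔS = −(2.4 × 10⁻⁴)(-0.8)+(7.9 × 10⁻⁴)(+1.04) = 1.0 × 10⁻³ → stable
Every interval has Δρ > 0: the column is stably stratified throughout.

none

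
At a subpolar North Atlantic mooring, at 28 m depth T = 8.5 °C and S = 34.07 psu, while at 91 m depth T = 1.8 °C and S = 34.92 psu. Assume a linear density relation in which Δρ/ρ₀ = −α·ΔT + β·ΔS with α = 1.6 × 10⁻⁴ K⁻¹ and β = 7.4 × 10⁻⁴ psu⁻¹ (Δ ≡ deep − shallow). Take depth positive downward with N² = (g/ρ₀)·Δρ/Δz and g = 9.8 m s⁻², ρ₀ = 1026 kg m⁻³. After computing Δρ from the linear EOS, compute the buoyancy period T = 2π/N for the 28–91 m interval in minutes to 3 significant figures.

ΔT = -6.7 K, ΔS = +0.85 psu (deep − shallow).
Δρ/ρ₀ = −αΔT + βΔS = 1.072 × 10⁻³ + 6.29 × 10⁻⁴ = 1.701 × 10⁻³, so Δρ ≈ 1.745 kg m⁻³.
N² = (g/ρ₀)·Δρ/Δz = g·(Δρ/ρ₀)/Δz = 9.8 × 1.701 × 10⁻³ / 63 = 2.6460 × 10⁻⁴ s⁻².
N = √(2.6460 × 10⁻⁴) = 0.016267 rad s⁻¹ → T = 2π/N = 386.25 s = 6.4375 min ≈ 6.44 min.

6.44 min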